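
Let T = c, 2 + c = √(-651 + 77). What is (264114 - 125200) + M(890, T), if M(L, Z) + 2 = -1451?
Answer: 137461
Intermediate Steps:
c = -2 + I*√574 (c = -2 + √(-651 + 77) = -2 + √(-574) = -2 + I*√574 ≈ -2.0 + 23.958*I)
T = -2 + I*√574 ≈ -2.0 + 23.958*I
M(L, Z) = -1453 (M(L, Z) = -2 - 1451 = -1453)
(264114 - 125200) + M(890, T) = (264114 - 125200) - 1453 = 138914 - 1453 = 137461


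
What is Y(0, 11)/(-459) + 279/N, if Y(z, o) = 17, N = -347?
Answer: -7880/9369 ≈ -0.84107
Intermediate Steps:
Y(0, 11)/(-459) + 279/N = 17/(-459) + 279/(-347) = 17*(-1/459) + 279*(-1/347) = -1/27 - 279/347 = -7880/9369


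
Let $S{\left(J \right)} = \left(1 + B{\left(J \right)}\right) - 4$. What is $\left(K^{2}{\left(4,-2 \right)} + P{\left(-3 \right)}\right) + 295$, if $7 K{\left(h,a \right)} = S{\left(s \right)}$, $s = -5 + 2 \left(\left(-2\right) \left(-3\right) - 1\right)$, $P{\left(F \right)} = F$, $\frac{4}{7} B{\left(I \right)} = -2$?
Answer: $\frac{57401}{196} \approx 292.86$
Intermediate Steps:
$B{\left(I \right)} = - \frac{7}{2}$ ($B{\left(I \right)} = \frac{7}{4} \left(-2\right) = - \frac{7}{2}$)
$s = 5$ ($s = -5 + 2 \left(6 - 1\right) = -5 + 2 \cdot 5 = -5 + 10 = 5$)
$S{\left(J \right)} = - \frac{13}{2}$ ($S{\left(J \right)} = \left(1 - \frac{7}{2}\right) - 4 = - \frac{5}{2} - 4 = - \frac{13}{2}$)
$K{\left(h,a \right)} = - \frac{13}{14}$ ($K{\left(h,a \right)} = \frac{1}{7} \left(- \frac{13}{2}\right) = - \frac{13}{14}$)
$\left(K^{2}{\left(4,-2 \right)} + P{\left(-3 \right)}\right) + 295 = \left(\left(- \frac{13}{14}\right)^{2} - 3\right) + 295 = \left(\frac{169}{196} - 3\right) + 295 = - \frac{419}{196} + 295 = \frac{57401}{196}$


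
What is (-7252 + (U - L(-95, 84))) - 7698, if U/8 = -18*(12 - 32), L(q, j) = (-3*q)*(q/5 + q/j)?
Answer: -177315/28 ≈ -6332.7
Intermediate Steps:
L(q, j) = -3*q*(q/5 + q/j) (L(q, j) = (-3*q)*(q*(⅕) + q/j) = (-3*q)*(q/5 + q/j) = -3*q*(q/5 + q/j))
U = 2880 (U = 8*(-18*(12 - 32)) = 8*(-18*(-20)) = 8*360 = 2880)
(-7252 + (U - L(-95, 84))) - 7698 = (-7252 + (2880 - 3*(-95)²*(-5 - 1*84)/(5*84))) - 7698 = (-7252 + (2880 - 3*9025*(-5 - 84)/(5*84))) - 7698 = (-7252 + (2880 - 3*9025*(-89)/(5*84))) - 7698 = (-7252 + (2880 - 1*(-160645/28))) - 7698 = (-7252 + (2880 + 160645/28)) - 7698 = (-7252 + 241285/28) - 7698 = 38229/28 - 7698 = -177315/28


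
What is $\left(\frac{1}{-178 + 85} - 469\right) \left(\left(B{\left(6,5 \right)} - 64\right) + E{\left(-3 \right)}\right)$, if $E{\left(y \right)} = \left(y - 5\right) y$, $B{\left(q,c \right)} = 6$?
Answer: $\frac{1483012}{93} \approx 15946.0$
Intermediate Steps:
$E{\left(y \right)} = y \left(-5 + y\right)$ ($E{\left(y \right)} = \left(-5 + y\right) y = y \left(-5 + y\right)$)
$\left(\frac{1}{-178 + 85} - 469\right) \left(\left(B{\left(6,5 \right)} - 64\right) + E{\left(-3 \right)}\right) = \left(\frac{1}{-178 + 85} - 469\right) \left(\left(6 - 64\right) - 3 \left(-5 - 3\right)\right) = \left(\frac{1}{-93} - 469\right) \left(\left(6 - 64\right) - -24\right) = \left(- \frac{1}{93} - 469\right) \left(-58 + 24\right) = \left(- \frac{43618}{93}\right) \left(-34\right) = \frac{1483012}{93}$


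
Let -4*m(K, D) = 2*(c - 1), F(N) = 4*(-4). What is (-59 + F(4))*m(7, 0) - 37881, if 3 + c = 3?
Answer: -75837/2 ≈ -37919.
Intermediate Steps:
c = 0 (c = -3 + 3 = 0)
F(N) = -16
m(K, D) = ½ (m(K, D) = -(0 - 1)/2 = -(-1)/2 = -¼*(-2) = ½)
(-59 + F(4))*m(7, 0) - 37881 = (-59 - 16)*(½) - 37881 = -75*½ - 37881 = -75/2 - 37881 = -75837/2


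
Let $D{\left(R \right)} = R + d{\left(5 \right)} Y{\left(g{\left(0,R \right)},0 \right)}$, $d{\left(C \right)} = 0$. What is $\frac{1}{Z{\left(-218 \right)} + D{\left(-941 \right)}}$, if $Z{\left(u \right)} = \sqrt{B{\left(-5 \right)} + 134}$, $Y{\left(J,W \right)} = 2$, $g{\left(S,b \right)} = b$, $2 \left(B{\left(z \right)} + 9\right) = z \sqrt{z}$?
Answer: $\frac{2}{-1882 + \sqrt{10} \sqrt{50 - i \sqrt{5}}} \approx -0.0010755 + 2.8909 \cdot 10^{-7} i$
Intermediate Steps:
$B{\left(z \right)} = -9 + \frac{z^{\frac{3}{2}}}{2}$ ($B{\left(z \right)} = -9 + \frac{z \sqrt{z}}{2} = -9 + \frac{z^{\frac{3}{2}}}{2}$)
$D{\left(R \right)} = R$ ($D{\left(R \right)} = R + 0 \cdot 2 = R + 0 = R$)
$Z{\left(u \right)} = \sqrt{125 - \frac{5 i \sqrt{5}}{2}}$ ($Z{\left(u \right)} = \sqrt{\left(-9 + \frac{\left(-5\right)^{\frac{3}{2}}}{2}\right) + 134} = \sqrt{\left(-9 + \frac{\left(-5\right) i \sqrt{5}}{2}\right) + 134} = \sqrt{\left(-9 - \frac{5 i \sqrt{5}}{2}\right) + 134} = \sqrt{125 - \frac{5 i \sqrt{5}}{2}}$)
$\frac{1}{Z{\left(-218 \right)} + D{\left(-941 \right)}} = \frac{1}{\frac{\sqrt{500 - 10 i \sqrt{5}}}{2} - 941} = \frac{1}{-941 + \frac{\sqrt{500 - 10 i \sqrt{5}}}{2}}$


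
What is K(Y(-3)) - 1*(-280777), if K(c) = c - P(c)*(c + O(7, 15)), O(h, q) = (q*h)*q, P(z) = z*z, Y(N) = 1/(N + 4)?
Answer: 279202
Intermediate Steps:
Y(N) = 1/(4 + N)
P(z) = z²
O(h, q) = h*q² (O(h, q) = (h*q)*q = h*q²)
K(c) = c - c²*(1575 + c) (K(c) = c - c²*(c + 7*15²) = c - c²*(c + 7*225) = c - c²*(c + 1575) = c - c²*(1575 + c))
K(Y(-3)) - 1*(-280777) = (1 - (1/(4 - 3))² - 1575/(4 - 3))/(4 - 3) - 1*(-280777) = (1 - (1/1)² - 1575/1)/1 + 280777 = 1*(1 - 1*1² - 1575*1) + 280777 = 1*(1 - 1*1 - 1575) + 280777 = 1*(1 - 1 - 1575) + 280777 = 1*(-1575) + 280777 = -1575 + 280777 = 279202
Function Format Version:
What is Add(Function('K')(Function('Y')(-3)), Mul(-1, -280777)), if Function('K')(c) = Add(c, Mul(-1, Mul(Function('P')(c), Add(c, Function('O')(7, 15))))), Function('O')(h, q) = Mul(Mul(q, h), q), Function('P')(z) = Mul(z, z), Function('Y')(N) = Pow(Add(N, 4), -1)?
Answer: 279202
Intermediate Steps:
Function('Y')(N) = Pow(Add(4, N), -1)
Function('P')(z) = Pow(z, 2)
Function('O')(h, q) = Mul(h, Pow(q, 2)) (Function('O')(h, q) = Mul(Mul(h, q), q) = Mul(h, Pow(q, 2)))
Function('K')(c) = Add(c, Mul(-1, Pow(c, 2), Add(1575, c))) (Function('K')(c) = Add(c, Mul(-1, Mul(Pow(c, 2), Add(c, Mul(7, Pow(15, 2)))))) = Add(c, Mul(-1, Mul(Pow(c, 2), Add(c, Mul(7, 225))))) = Add(c, Mul(-1, Mul(Pow(c, 2), Add(c, 1575)))) = Add(c, Mul(-1, Mul(Pow(c, 2), Add(1575, c)))) = Add(c, Mul(-1, Pow(c, 2), Add(1575, c))))
Add(Function('K')(Function('Y')(-3)), Mul(-1, -280777)) = Add(Mul(Pow(Add(4, -3), -1), Add(1, Mul(-1, Pow(Pow(Add(4, -3), -1), 2)), Mul(-1575, Pow(Add(4, -3), -1)))), Mul(-1, -280777)) = Add(Mul(Pow(1, -1), Add(1, Mul(-1, Pow(Pow(1, -1), 2)), Mul(-1575, Pow(1, -1)))), 280777) = Add(Mul(1, Add(1, Mul(-1, Pow(1, 2)), Mul(-1575, 1))), 280777) = Add(Mul(1, Add(1, Mul(-1, 1), -1575)), 280777) = Add(Mul(1, Add(1, -1, -1575)), 280777) = Add(Mul(1, -1575), 280777) = Add(-1575, 280777) = 279202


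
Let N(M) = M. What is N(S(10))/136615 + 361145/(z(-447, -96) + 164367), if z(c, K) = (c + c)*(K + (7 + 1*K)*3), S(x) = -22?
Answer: 49327068617/66789570735 ≈ 0.73854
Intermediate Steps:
z(c, K) = 2*c*(21 + 4*K) (z(c, K) = (2*c)*(K + (7 + K)*3) = (2*c)*(K + (21 + 3*K)) = (2*c)*(21 + 4*K) = 2*c*(21 + 4*K))
N(S(10))/136615 + 361145/(z(-447, -96) + 164367) = -22/136615 + 361145/(2*(-447)*(21 + 4*(-96)) + 164367) = -22*1/136615 + 361145/(2*(-447)*(21 - 384) + 164367) = -22/136615 + 361145/(2*(-447)*(-363) + 164367) = -22/136615 + 361145/(324522 + 164367) = -22/136615 + 361145/488889 = 49327068617/66789570735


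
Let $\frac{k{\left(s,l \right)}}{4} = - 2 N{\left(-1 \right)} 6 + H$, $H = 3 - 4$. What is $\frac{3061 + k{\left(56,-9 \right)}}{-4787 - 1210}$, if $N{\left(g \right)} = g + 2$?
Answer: $- \frac{1003}{1999} \approx -0.50175$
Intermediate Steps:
$N{\left(g \right)} = 2 + g$
$H = -1$ ($H = 3 - 4 = -1$)
$k{\left(s,l \right)} = -52$ ($k{\left(s,l \right)} = 4 \left(- 2 \left(2 - 1\right) 6 - 1\right) = 4 \left(\left(-2\right) 1 \cdot 6 - 1\right) = 4 \left(\left(-2\right) 6 - 1\right) = 4 \left(-12 - 1\right) = 4 \left(-13\right) = -52$)
$\frac{3061 + k{\left(56,-9 \right)}}{-4787 - 1210} = \frac{3061 - 52}{-4787 - 1210} = \frac{3009}{-5997} = 3009 \left(- \frac{1}{5997}\right) = - \frac{1003}{1999}$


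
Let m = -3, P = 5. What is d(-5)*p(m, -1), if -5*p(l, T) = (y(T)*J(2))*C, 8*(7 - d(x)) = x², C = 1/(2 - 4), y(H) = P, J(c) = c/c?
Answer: 31/16 ≈ 1.9375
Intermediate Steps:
J(c) = 1
y(H) = 5
C = -½ (C = 1/(-2) = -½ ≈ -0.50000)
d(x) = 7 - x²/8
p(l, T) = ½ (p(l, T) = -5*1*(-1)/(5*2) = -(-1)/2 = -⅕*(-5/2) = ½)
d(-5)*p(m, -1) = (7 - ⅛*(-5)²)*(½) = (7 - ⅛*25)*(½) = (7 - 25/8)*(½) = (31/8)*(½) = 31/16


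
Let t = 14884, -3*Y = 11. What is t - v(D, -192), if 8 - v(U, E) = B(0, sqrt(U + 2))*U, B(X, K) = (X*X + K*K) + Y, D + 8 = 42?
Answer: 47926/3 ≈ 15975.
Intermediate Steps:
Y = -11/3 (Y = -1/3*11 = -11/3 ≈ -3.6667)
D = 34 (D = -8 + 42 = 34)
B(X, K) = -11/3 + K**2 + X**2 (B(X, K) = (X*X + K*K) - 11/3 = (X**2 + K**2) - 11/3 = (K**2 + X**2) - 11/3 = -11/3 + K**2 + X**2)
v(U, E) = 8 - U*(-5/3 + U) (v(U, E) = 8 - (-11/3 + (sqrt(U + 2))**2 + 0**2)*U = 8 - (-11/3 + (sqrt(2 + U))**2 + 0)*U = 8 - (-11/3 + (2 + U) + 0)*U = 8 - (-5/3 + U)*U = 8 - U*(-5/3 + U))
t - v(D, -192) = 14884 - (8 - 1/3*34*(-5 + 3*34)) = 14884 - (8 - 1/3*34*(-5 + 102)) = 14884 - (8 - 1/3*34*97) = 14884 - (8 - 3298/3) = 14884 - 1*(-3274/3) = 14884 + 3274/3 = 47926/3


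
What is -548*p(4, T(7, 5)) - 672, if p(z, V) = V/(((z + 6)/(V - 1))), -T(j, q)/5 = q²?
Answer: -863772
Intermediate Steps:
T(j, q) = -5*q²
p(z, V) = V*(-1 + V)/(6 + z) (p(z, V) = V/(((6 + z)/(-1 + V))) = V*((-1 + V)/(6 + z)) = V*(-1 + V)/(6 + z))
-548*p(4, T(7, 5)) - 672 = -548*(-5*5²)*(-1 - 5*5²)/(6 + 4) - 672 = -548*(-5*25)*(-1 - 5*25)/10 - 672 = -(-68500)*(-1 - 125)/10 - 672 = -(-68500)*(-126)/10 - 672 = -548*1575 - 672 = -863100 - 672 = -863772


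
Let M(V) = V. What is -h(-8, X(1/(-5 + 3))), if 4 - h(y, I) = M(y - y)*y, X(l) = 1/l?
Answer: -4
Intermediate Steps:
X(l) = 1/l
h(y, I) = 4 (h(y, I) = 4 - (y - y)*y = 4 - 0*y = 4 - 1*0 = 4 + 0 = 4)
-h(-8, X(1/(-5 + 3))) = -1*4 = -4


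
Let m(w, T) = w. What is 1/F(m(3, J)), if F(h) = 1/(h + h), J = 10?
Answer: 6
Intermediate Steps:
F(h) = 1/(2*h)
1/F(m(3, J)) = 1/((½)/3) = 1/((½)*(⅓)) = 1/(⅙) = 6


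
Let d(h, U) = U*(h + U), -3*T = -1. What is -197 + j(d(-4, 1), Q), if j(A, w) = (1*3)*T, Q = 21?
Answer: -196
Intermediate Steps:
T = ⅓ (T = -⅓*(-1) = ⅓ ≈ 0.33333)
d(h, U) = U*(U + h)
j(A, w) = 1 (j(A, w) = (1*3)*(⅓) = 3*(⅓) = 1)
-197 + j(d(-4, 1), Q) = -197 + 1 = -196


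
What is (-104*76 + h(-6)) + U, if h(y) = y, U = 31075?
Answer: 23165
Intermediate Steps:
(-104*76 + h(-6)) + U = (-104*76 - 6) + 31075 = (-7904 - 6) + 31075 = -7910 + 31075 = 23165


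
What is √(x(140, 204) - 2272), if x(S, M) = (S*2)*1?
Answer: 2*I*√498 ≈ 44.632*I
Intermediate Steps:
x(S, M) = 2*S (x(S, M) = (2*S)*1 = 2*S)
√(x(140, 204) - 2272) = √(2*140 - 2272) = √(280 - 2272) = √(-1992) = 2*I*√498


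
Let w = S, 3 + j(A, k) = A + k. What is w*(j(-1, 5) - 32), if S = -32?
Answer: 992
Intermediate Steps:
j(A, k) = -3 + A + k (j(A, k) = -3 + (A + k) = -3 + A + k)
w = -32
w*(j(-1, 5) - 32) = -32*((-3 - 1 + 5) - 32) = -32*(1 - 32) = -32*(-31) = 992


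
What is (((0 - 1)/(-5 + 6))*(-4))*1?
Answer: 4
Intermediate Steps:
(((0 - 1)/(-5 + 6))*(-4))*1 = (-1/1*(-4))*1 = (-1*1*(-4))*1 = -1*(-4)*1 = 4*1 = 4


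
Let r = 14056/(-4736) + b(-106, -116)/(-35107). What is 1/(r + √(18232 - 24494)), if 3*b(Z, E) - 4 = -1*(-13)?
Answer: -11538438375239952/24377937738949414009 - 3887526490401024*I*√6262/24377937738949414009 ≈ -0.00047331 - 0.012619*I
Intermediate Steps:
b(Z, E) = 17/3 (b(Z, E) = 4/3 + (-1*(-13))/3 = 4/3 + (⅓)*13 = 4/3 + 13/3 = 17/3)
r = -185059061/62350032 (r = 14056/(-4736) + (17/3)/(-35107) = 14056*(-1/4736) + (17/3)*(-1/35107) = -1757/592 - 17/105321 = -185059061/62350032 ≈ -2.9681)
1/(r + √(18232 - 24494)) = 1/(-185059061/62350032 + √(18232 - 24494)) = 1/(-185059061/62350032 + √(-6262)) = 1/(-185059061/62350032 + I*√6262)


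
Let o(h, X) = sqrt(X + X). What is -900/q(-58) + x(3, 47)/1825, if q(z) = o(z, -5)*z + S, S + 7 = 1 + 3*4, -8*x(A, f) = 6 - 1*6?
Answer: -1350/8419 - 13050*I*sqrt(10)/8419 ≈ -0.16035 - 4.9017*I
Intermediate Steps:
x(A, f) = 0 (x(A, f) = -(6 - 1*6)/8 = -(6 - 6)/8 = -1/8*0 = 0)
o(h, X) = sqrt(2)*sqrt(X) (o(h, X) = sqrt(2*X) = sqrt(2)*sqrt(X))
S = 6 (S = -7 + (1 + 3*4) = -7 + (1 + 12) = -7 + 13 = 6)
q(z) = 6 + I*z*sqrt(10) (q(z) = (sqrt(2)*sqrt(-5))*z + 6 = (sqrt(2)*(I*sqrt(5)))*z + 6 = (I*sqrt(10))*z + 6 = I*z*sqrt(10) + 6 = 6 + I*z*sqrt(10))
-900/q(-58) + x(3, 47)/1825 = -900/(6 + I*(-58)*sqrt(10)) + 0/1825 = -900/(6 - 58*I*sqrt(10)) + 0*(1/1825) = -900/(6 - 58*I*sqrt(10)) + 0 = -900/(6 - 58*I*sqrt(10))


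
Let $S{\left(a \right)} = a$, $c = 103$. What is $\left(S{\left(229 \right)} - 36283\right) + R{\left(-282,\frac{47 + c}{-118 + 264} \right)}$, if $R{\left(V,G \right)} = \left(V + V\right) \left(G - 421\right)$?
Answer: $\frac{14659170}{73} \approx 2.0081 \cdot 10^{5}$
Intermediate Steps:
$R{\left(V,G \right)} = 2 V \left(-421 + G\right)$
$\left(S{\left(229 \right)} - 36283\right) + R{\left(-282,\frac{47 + c}{-118 + 264} \right)} = \left(229 - 36283\right) + 2 \left(-282\right) \left(-421 + \frac{47 + 103}{-118 + 264}\right) = -36054 + 2 \left(-282\right) \left(-421 + \frac{150}{146}\right) = -36054 + 2 \left(-282\right) \left(-421 + 150 \cdot \frac{1}{146}\right) = -36054 + 2 \left(-282\right) \left(-421 + \frac{75}{73}\right) = -36054 + 2 \left(-282\right) \left(- \frac{30658}{73}\right) = -36054 + \frac{17291112}{73} = \frac{14659170}{73}$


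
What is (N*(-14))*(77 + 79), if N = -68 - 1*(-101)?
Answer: -72072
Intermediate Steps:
N = 33 (N = -68 + 101 = 33)
(N*(-14))*(77 + 79) = (33*(-14))*(77 + 79) = -462*156 = -72072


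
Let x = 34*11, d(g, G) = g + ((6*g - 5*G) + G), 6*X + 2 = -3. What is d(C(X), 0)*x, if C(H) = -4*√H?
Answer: -5236*I*√30/3 ≈ -9559.6*I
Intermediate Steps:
X = -⅚ (X = -⅓ + (⅙)*(-3) = -⅓ - ½ = -⅚ ≈ -0.83333)
d(g, G) = -4*G + 7*g (d(g, G) = g + ((-5*G + 6*g) + G) = g + (-4*G + 6*g) = -4*G + 7*g)
x = 374
d(C(X), 0)*x = (-4*0 + 7*(-2*I*√30/3))*374 = (0 + 7*(-2*I*√30/3))*374 = (0 - 14*I*√30/3)*374 = -14*I*√30/3*374 = -5236*I*√30/3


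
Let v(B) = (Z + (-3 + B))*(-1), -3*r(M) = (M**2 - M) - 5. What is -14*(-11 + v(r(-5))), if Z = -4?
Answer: -182/3 ≈ -60.667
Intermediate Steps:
r(M) = 5/3 - M**2/3 + M/3 (r(M) = -((M**2 - M) - 5)/3 = -(-5 + M**2 - M)/3 = 5/3 - M**2/3 + M/3)
v(B) = 7 - B (v(B) = (-4 + (-3 + B))*(-1) = (-7 + B)*(-1) = 7 - B)
-14*(-11 + v(r(-5))) = -14*(-11 + (7 - (5/3 - 1/3*(-5)**2 + (1/3)*(-5)))) = -14*(-11 + (7 - (5/3 - 1/3*25 - 5/3))) = -14*(-11 + (7 - (5/3 - 25/3 - 5/3))) = -14*(-11 + (7 - 1*(-25/3))) = -14*(-11 + (7 + 25/3)) = -14*(-11 + 46/3) = -14*13/3 = -182/3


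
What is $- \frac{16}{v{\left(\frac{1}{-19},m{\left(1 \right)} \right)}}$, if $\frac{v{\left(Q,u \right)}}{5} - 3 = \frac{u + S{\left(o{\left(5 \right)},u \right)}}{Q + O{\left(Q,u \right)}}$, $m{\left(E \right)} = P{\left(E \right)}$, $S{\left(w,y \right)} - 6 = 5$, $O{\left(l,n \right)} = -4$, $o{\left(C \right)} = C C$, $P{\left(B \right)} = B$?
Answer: $- \frac{1232}{15} \approx -82.133$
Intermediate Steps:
$o{\left(C \right)} = C^{2}$
$S{\left(w,y \right)} = 11$ ($S{\left(w,y \right)} = 6 + 5 = 11$)
$m{\left(E \right)} = E$
$v{\left(Q,u \right)} = 15 + \frac{5 \left(11 + u\right)}{-4 + Q}$ ($v{\left(Q,u \right)} = 15 + 5 \frac{u + 11}{Q - 4} = 15 + 5 \frac{11 + u}{-4 + Q} = 15 + \frac{5 \left(11 + u\right)}{-4 + Q}$)
$- \frac{16}{v{\left(\frac{1}{-19},m{\left(1 \right)} \right)}} = - \frac{16}{5 \frac{1}{-4 + \frac{1}{-19}} \left(-1 + 1 + \frac{3}{-19}\right)} = - \frac{16}{5 \frac{1}{-4 - \frac{1}{19}} \left(-1 + 1 + 3 \left(- \frac{1}{19}\right)\right)} = - \frac{16}{5 \frac{1}{- \frac{77}{19}} \left(-1 + 1 - \frac{3}{19}\right)} = - \frac{16}{5 \left(- \frac{19}{77}\right) \left(- \frac{3}{19}\right)} = - \frac{16}{\frac{15}{77}} = \left(-16\right) \frac{77}{15} = - \frac{1232}{15}$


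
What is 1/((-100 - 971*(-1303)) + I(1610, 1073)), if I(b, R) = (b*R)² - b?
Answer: 1/2984361164403 ≈ 3.3508e-13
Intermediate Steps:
I(b, R) = -b + R²*b² (I(b, R) = (R*b)² - b = R²*b² - b = -b + R²*b²)
1/((-100 - 971*(-1303)) + I(1610, 1073)) = 1/((-100 - 971*(-1303)) + 1610*(-1 + 1610*1073²)) = 1/((-100 + 1265213) + 1610*(-1 + 1610*1151329)) = 1/(1265113 + 1610*(-1 + 1853639690)) = 1/(1265113 + 1610*1853639689) = 1/(1265113 + 2984359899290) = 1/2984361164403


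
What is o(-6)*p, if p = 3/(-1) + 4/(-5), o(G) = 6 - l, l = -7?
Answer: -247/5 ≈ -49.400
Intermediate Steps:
o(G) = 13 (o(G) = 6 - 1*(-7) = 6 + 7 = 13)
p = -19/5 (p = 3*(-1) + 4*(-⅕) = -3 - ⅘ = -19/5 ≈ -3.8000)
o(-6)*p = 13*(-19/5) = -247/5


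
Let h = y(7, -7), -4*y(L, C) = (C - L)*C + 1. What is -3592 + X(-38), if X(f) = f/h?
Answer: -355456/99 ≈ -3590.5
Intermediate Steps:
y(L, C) = -¼ - C*(C - L)/4 (y(L, C) = -((C - L)*C + 1)/4 = -(C*(C - L) + 1)/4 = -(1 + C*(C - L))/4 = -¼ - C*(C - L)/4)
h = -99/4 (h = -¼ - ¼*(-7)² + (¼)*(-7)*7 = -¼ - ¼*49 - 49/4 = -¼ - 49/4 - 49/4 = -99/4 ≈ -24.750)
X(f) = -4*f/99 (X(f) = f/(-99/4) = f*(-4/99) = -4*f/99)
-3592 + X(-38) = -3592 - 4/99*(-38) = -3592 + 152/99 = -355456/99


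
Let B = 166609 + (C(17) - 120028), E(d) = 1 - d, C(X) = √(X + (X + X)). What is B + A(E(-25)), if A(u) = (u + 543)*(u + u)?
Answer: 76169 + √51 ≈ 76176.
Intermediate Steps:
C(X) = √3*√X (C(X) = √(X + 2*X) = √(3*X) = √3*√X)
A(u) = 2*u*(543 + u) (A(u) = (543 + u)*(2*u) = 2*u*(543 + u))
B = 46581 + √51 (B = 166609 + (√3*√17 - 120028) = 166609 + (√51 - 120028) = 166609 + (-120028 + √51) = 46581 + √51 ≈ 46588.)
B + A(E(-25)) = (46581 + √51) + 2*(1 - 1*(-25))*(543 + (1 - 1*(-25))) = (46581 + √51) + 2*(1 + 25)*(543 + (1 + 25)) = (46581 + √51) + 2*26*(543 + 26) = (46581 + √51) + 2*26*569 = (46581 + √51) + 29588 = 76169 + √51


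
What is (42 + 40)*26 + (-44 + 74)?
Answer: 2162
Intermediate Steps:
(42 + 40)*26 + (-44 + 74) = 82*26 + 30 = 2132 + 30 = 2162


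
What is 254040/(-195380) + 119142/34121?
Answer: 730493256/333328049 ≈ 2.1915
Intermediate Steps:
254040/(-195380) + 119142/34121 = 254040*(-1/195380) + 119142*(1/34121) = -12702/9769 + 119142/34121 = 730493256/333328049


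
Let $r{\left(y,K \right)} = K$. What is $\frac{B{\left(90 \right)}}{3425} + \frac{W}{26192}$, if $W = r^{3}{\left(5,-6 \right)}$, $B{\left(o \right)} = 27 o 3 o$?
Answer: $\frac{85919157}{448538} \approx 191.55$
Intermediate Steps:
$B{\left(o \right)} = 81 o^{2}$ ($B{\left(o \right)} = 27 \cdot 3 o o = 27 \cdot 3 o^{2} = 81 o^{2}$)
$W = -216$ ($W = \left(-6\right)^{3} = -216$)
$\frac{B{\left(90 \right)}}{3425} + \frac{W}{26192} = \frac{81 \cdot 90^{2}}{3425} - \frac{216}{26192} = 81 \cdot 8100 \cdot \frac{1}{3425} - \frac{27}{3274} = 656100 \cdot \frac{1}{3425} - \frac{27}{3274} = \frac{26244}{137} - \frac{27}{3274} = \frac{85919157}{448538}$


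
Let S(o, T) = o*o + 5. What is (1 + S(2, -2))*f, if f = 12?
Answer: 120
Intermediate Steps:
S(o, T) = 5 + o² (S(o, T) = o² + 5 = 5 + o²)
(1 + S(2, -2))*f = (1 + (5 + 2²))*12 = (1 + (5 + 4))*12 = (1 + 9)*12 = 10*12 = 120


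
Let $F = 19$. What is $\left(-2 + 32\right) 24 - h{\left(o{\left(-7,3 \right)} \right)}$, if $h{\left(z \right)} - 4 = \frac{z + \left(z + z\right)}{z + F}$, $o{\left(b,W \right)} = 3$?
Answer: $\frac{15743}{22} \approx 715.59$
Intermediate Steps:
$h{\left(z \right)} = 4 + \frac{3 z}{19 + z}$ ($h{\left(z \right)} = 4 + \frac{z + \left(z + z\right)}{z + 19} = 4 + \frac{z + 2 z}{19 + z} = 4 + \frac{3 z}{19 + z}$)
$\left(-2 + 32\right) 24 - h{\left(o{\left(-7,3 \right)} \right)} = \left(-2 + 32\right) 24 - \frac{76 + 7 \cdot 3}{19 + 3} = 30 \cdot 24 - \frac{76 + 21}{22} = 720 - \frac{1}{22} \cdot 97 = 720 - \frac{97}{22} = \frac{15743}{22}$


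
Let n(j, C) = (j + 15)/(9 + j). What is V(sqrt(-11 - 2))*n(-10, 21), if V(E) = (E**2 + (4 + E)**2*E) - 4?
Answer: 605 - 15*I*sqrt(13) ≈ 605.0 - 54.083*I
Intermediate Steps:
n(j, C) = (15 + j)/(9 + j)
V(E) = -4 + E**2 + E*(4 + E)**2 (V(E) = (E**2 + E*(4 + E)**2) - 4 = -4 + E**2 + E*(4 + E)**2)
V(sqrt(-11 - 2))*n(-10, 21) = (-4 + (sqrt(-11 - 2))**2 + sqrt(-11 - 2)*(4 + sqrt(-11 - 2))**2)*((15 - 10)/(9 - 10)) = (-4 + (sqrt(-13))**2 + sqrt(-13)*(4 + sqrt(-13))**2)*(5/(-1)) = (-4 + (I*sqrt(13))**2 + (I*sqrt(13))*(4 + I*sqrt(13))**2)*(-1*5) = (-4 - 13 + I*sqrt(13)*(4 + I*sqrt(13))**2)*(-5) = (-17 + I*sqrt(13)*(4 + I*sqrt(13))**2)*(-5) = 85 - 5*I*sqrt(13)*(4 + I*sqrt(13))**2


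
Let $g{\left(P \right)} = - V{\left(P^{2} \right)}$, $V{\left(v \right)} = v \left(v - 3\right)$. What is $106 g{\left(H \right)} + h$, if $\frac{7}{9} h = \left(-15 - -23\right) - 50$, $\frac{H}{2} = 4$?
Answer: $-413878$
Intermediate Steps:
$H = 8$ ($H = 2 \cdot 4 = 8$)
$V{\left(v \right)} = v \left(-3 + v\right)$
$g{\left(P \right)} = - P^{2} \left(-3 + P^{2}\right)$
$h = -54$ ($h = \frac{9 \left(\left(-15 - -23\right) - 50\right)}{7} = \frac{9 \left(\left(-15 + 23\right) - 50\right)}{7} = \frac{9 \left(8 - 50\right)}{7} = \frac{9}{7} \left(-42\right) = -54$)
$106 g{\left(H \right)} + h = 106 \cdot 8^{2} \left(3 - 8^{2}\right) - 54 = 106 \cdot 64 \left(3 - 64\right) - 54 = 106 \cdot 64 \left(-61\right) - 54 = 106 \left(-3904\right) - 54 = -413824 - 54 = -413878$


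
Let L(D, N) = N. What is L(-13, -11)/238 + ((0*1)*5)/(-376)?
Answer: -11/238 ≈ -0.046219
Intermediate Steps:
L(-13, -11)/238 + ((0*1)*5)/(-376) = -11/238 + ((0*1)*5)/(-376) = -11*1/238 + (0*5)*(-1/376) = -11/238 + 0*(-1/376) = -11/238 + 0 = -11/238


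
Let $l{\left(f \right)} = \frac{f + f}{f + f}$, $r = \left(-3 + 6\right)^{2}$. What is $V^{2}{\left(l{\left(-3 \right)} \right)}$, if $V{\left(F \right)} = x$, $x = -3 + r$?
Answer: $36$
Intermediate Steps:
$r = 9$ ($r = 3^{2} = 9$)
$l{\left(f \right)} = 1$ ($l{\left(f \right)} = \frac{2 f}{2 f} = 2 f \frac{1}{2 f} = 1$)
$x = 6$ ($x = -3 + 9 = 6$)
$V{\left(F \right)} = 6$
$V^{2}{\left(l{\left(-3 \right)} \right)} = 6^{2} = 36$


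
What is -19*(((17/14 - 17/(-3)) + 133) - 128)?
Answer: -9481/42 ≈ -225.74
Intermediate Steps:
-19*(((17/14 - 17/(-3)) + 133) - 128) = -19*(((17*(1/14) - 17*(-⅓)) + 133) - 128) = -19*(((17/14 + 17/3) + 133) - 128) = -19*((289/42 + 133) - 128) = -19*(5875/42 - 128) = -19*499/42 = -9481/42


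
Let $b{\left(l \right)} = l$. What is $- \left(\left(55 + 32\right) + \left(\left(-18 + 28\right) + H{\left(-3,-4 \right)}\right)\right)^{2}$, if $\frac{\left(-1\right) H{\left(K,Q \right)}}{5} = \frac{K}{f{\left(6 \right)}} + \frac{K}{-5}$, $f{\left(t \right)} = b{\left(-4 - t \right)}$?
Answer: $- \frac{34225}{4} \approx -8556.3$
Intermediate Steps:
$f{\left(t \right)} = -4 - t$
$H{\left(K,Q \right)} = \frac{3 K}{2}$ ($H{\left(K,Q \right)} = - 5 \left(\frac{K}{-4 - 6} + \frac{K}{-5}\right) = - 5 \left(\frac{K}{-4 - 6} + K \left(- \frac{1}{5}\right)\right) = - 5 \left(\frac{K}{-10} - \frac{K}{5}\right) = - 5 \left(K \left(- \frac{1}{10}\right) - \frac{K}{5}\right) = - 5 \left(- \frac{K}{10} - \frac{K}{5}\right) = - 5 \left(- \frac{3 K}{10}\right) = \frac{3 K}{2}$)
$- \left(\left(55 + 32\right) + \left(\left(-18 + 28\right) + H{\left(-3,-4 \right)}\right)\right)^{2} = - \left(\left(55 + 32\right) + \left(\left(-18 + 28\right) + \frac{3}{2} \left(-3\right)\right)\right)^{2} = - \left(87 + \left(10 - \frac{9}{2}\right)\right)^{2} = - \left(87 + \frac{11}{2}\right)^{2} = - \left(\frac{185}{2}\right)^{2} = \left(-1\right) \frac{34225}{4} = - \frac{34225}{4}$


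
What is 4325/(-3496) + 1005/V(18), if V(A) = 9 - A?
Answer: -1184135/10488 ≈ -112.90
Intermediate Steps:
4325/(-3496) + 1005/V(18) = 4325/(-3496) + 1005/(9 - 1*18) = 4325*(-1/3496) + 1005/(9 - 18) = -4325/3496 + 1005/(-9) = -4325/3496 + 1005*(-1/9) = -4325/3496 - 335/3 = -1184135/10488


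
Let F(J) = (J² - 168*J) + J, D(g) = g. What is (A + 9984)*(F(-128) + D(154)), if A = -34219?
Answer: -918845790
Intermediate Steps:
F(J) = J² - 167*J
(A + 9984)*(F(-128) + D(154)) = (-34219 + 9984)*(-128*(-167 - 128) + 154) = -24235*(-128*(-295) + 154) = -24235*(37760 + 154) = -24235*37914 = -918845790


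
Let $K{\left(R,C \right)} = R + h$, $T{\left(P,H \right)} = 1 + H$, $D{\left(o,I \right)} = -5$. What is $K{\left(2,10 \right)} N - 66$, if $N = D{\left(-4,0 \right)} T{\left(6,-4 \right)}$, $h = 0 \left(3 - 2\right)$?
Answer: $-36$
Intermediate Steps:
$h = 0$ ($h = 0 \cdot 1 = 0$)
$N = 15$ ($N = - 5 \left(1 - 4\right) = \left(-5\right) \left(-3\right) = 15$)
$K{\left(R,C \right)} = R$ ($K{\left(R,C \right)} = R + 0 = R$)
$K{\left(2,10 \right)} N - 66 = 2 \cdot 15 - 66 = 30 - 66 = -36$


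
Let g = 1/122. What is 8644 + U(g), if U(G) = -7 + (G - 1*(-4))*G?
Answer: 128553597/14884 ≈ 8637.0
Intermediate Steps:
g = 1/122 ≈ 0.0081967
U(G) = -7 + G*(4 + G) (U(G) = -7 + (G + 4)*G = -7 + (4 + G)*G = -7 + G*(4 + G))
8644 + U(g) = 8644 + (-7 + (1/122)**2 + 4*(1/122)) = 8644 + (-7 + 1/14884 + 2/61) = 8644 - 103699/14884 = 128553597/14884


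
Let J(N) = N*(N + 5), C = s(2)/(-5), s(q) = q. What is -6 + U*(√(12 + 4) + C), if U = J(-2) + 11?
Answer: 12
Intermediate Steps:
C = -⅖ (C = 2/(-5) = 2*(-⅕) = -⅖ ≈ -0.40000)
J(N) = N*(5 + N)
U = 5 (U = -2*(5 - 2) + 11 = -2*3 + 11 = -6 + 11 = 5)
-6 + U*(√(12 + 4) + C) = -6 + 5*(√(12 + 4) - ⅖) = -6 + 5*(√16 - ⅖) = -6 + 5*(4 - ⅖) = -6 + 5*(18/5) = -6 + 18 = 12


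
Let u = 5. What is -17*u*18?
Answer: -1530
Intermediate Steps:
-17*u*18 = -17*5*18 = -85*18 = -1530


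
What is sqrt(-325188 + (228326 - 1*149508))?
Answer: I*sqrt(246370) ≈ 496.36*I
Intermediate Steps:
sqrt(-325188 + (228326 - 1*149508)) = sqrt(-325188 + (228326 - 149508)) = sqrt(-325188 + 78818) = sqrt(-246370) = I*sqrt(246370)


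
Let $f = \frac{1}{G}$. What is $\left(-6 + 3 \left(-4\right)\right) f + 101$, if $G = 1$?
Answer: $83$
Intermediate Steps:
$f = 1$ ($f = 1^{-1} = 1$)
$\left(-6 + 3 \left(-4\right)\right) f + 101 = \left(-6 + 3 \left(-4\right)\right) 1 + 101 = \left(-6 - 12\right) 1 + 101 = \left(-18\right) 1 + 101 = -18 + 101 = 83$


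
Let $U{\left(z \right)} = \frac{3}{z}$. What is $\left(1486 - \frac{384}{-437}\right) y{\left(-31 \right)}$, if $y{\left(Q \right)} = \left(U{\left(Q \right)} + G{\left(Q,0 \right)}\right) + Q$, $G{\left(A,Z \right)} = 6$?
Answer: $- \frac{505517948}{13547} \approx -37316.0$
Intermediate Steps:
$y{\left(Q \right)} = 6 + Q + \frac{3}{Q}$ ($y{\left(Q \right)} = \left(\frac{3}{Q} + 6\right) + Q = \left(6 + \frac{3}{Q}\right) + Q = 6 + Q + \frac{3}{Q}$)
$\left(1486 - \frac{384}{-437}\right) y{\left(-31 \right)} = \left(1486 - \frac{384}{-437}\right) \left(6 - 31 + \frac{3}{-31}\right) = \left(1486 - - \frac{384}{437}\right) \left(6 - 31 + 3 \left(- \frac{1}{31}\right)\right) = \left(1486 + \frac{384}{437}\right) \left(6 - 31 - \frac{3}{31}\right) = \frac{649766}{437} \left(- \frac{778}{31}\right) = - \frac{505517948}{13547}$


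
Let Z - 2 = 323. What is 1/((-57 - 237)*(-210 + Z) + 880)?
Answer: -1/32930 ≈ -3.0367e-5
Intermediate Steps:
Z = 325 (Z = 2 + 323 = 325)
1/((-57 - 237)*(-210 + Z) + 880) = 1/((-57 - 237)*(-210 + 325) + 880) = 1/(-294*115 + 880) = 1/(-33810 + 880) = 1/(-32930) = -1/32930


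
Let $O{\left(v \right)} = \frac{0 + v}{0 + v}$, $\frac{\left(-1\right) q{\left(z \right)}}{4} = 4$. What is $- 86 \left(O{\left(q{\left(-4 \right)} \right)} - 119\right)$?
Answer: $10148$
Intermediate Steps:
$q{\left(z \right)} = -16$ ($q{\left(z \right)} = \left(-4\right) 4 = -16$)
$O{\left(v \right)} = 1$ ($O{\left(v \right)} = \frac{v}{v} = 1$)
$- 86 \left(O{\left(q{\left(-4 \right)} \right)} - 119\right) = - 86 \left(1 - 119\right) = \left(-86\right) \left(-118\right) = 10148$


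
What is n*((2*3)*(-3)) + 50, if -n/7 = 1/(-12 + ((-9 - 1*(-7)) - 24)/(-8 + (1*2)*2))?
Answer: 298/11 ≈ 27.091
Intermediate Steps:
n = 14/11 (n = -7/(-12 + ((-9 - 1*(-7)) - 24)/(-8 + (1*2)*2)) = -7/(-12 + ((-9 + 7) - 24)/(-8 + 2*2)) = -7/(-12 + (-2 - 24)/(-8 + 4)) = -7/(-12 - 26/(-4)) = -7/(-12 - 26*(-1/4)) = -7/(-12 + 13/2) = -7/(-11/2) = -7*(-2/11) = 14/11 ≈ 1.2727)
n*((2*3)*(-3)) + 50 = 14*((2*3)*(-3))/11 + 50 = 14*(6*(-3))/11 + 50 = (14/11)*(-18) + 50 = -252/11 + 50 = 298/11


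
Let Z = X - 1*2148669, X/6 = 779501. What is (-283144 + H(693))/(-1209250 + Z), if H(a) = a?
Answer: -282451/1319087 ≈ -0.21413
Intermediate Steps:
X = 4677006 (X = 6*779501 = 4677006)
Z = 2528337 (Z = 4677006 - 1*2148669 = 4677006 - 2148669 = 2528337)
(-283144 + H(693))/(-1209250 + Z) = (-283144 + 693)/(-1209250 + 2528337) = -282451/1319087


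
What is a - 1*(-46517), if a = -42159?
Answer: 4358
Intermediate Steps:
a - 1*(-46517) = -42159 - 1*(-46517) = -42159 + 46517 = 4358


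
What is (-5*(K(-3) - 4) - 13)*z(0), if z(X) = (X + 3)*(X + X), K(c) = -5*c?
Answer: 0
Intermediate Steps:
z(X) = 2*X*(3 + X) (z(X) = (3 + X)*(2*X) = 2*X*(3 + X))
(-5*(K(-3) - 4) - 13)*z(0) = (-5*(-5*(-3) - 4) - 13)*(2*0*(3 + 0)) = (-5*(15 - 4) - 13)*(2*0*3) = (-5*11 - 13)*0 = (-55 - 13)*0 = -68*0 = 0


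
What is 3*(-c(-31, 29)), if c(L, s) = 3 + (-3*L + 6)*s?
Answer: -8622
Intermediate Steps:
c(L, s) = 3 + s*(6 - 3*L) (c(L, s) = 3 + (6 - 3*L)*s = 3 + s*(6 - 3*L))
3*(-c(-31, 29)) = 3*(-(3 + 6*29 - 3*(-31)*29)) = 3*(-(3 + 174 + 2697)) = 3*(-1*2874) = 3*(-2874) = -8622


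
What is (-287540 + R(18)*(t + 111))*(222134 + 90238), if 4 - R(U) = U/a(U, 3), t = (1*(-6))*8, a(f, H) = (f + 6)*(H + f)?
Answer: -89741429973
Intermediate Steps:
a(f, H) = (6 + f)*(H + f)
t = -48 (t = -6*8 = -48)
R(U) = 4 - U/(18 + U² + 9*U) (R(U) = 4 - U/(U² + 6*3 + 6*U + 3*U) = 4 - U/(U² + 18 + 6*U + 3*U) = 4 - U/(18 + U² + 9*U))
(-287540 + R(18)*(t + 111))*(222134 + 90238) = (-287540 + ((72 + 4*18² + 35*18)/(18 + 18² + 9*18))*(-48 + 111))*(222134 + 90238) = (-287540 + ((72 + 4*324 + 630)/(18 + 324 + 162))*63)*312372 = (-287540 + ((72 + 1296 + 630)/504)*63)*312372 = (-287540 + ((1/504)*1998)*63)*312372 = (-287540 + (111/28)*63)*312372 = (-287540 + 999/4)*312372 = -1149161/4*312372 = -89741429973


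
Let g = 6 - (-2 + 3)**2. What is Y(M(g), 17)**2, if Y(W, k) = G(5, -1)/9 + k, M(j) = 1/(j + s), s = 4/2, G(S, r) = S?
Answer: 24964/81 ≈ 308.20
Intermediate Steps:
s = 2 (s = 4*(1/2) = 2)
g = 5 (g = 6 - 1*1**2 = 6 - 1*1 = 6 - 1 = 5)
M(j) = 1/(2 + j) (M(j) = 1/(j + 2) = 1/(2 + j))
Y(W, k) = 5/9 + k
Y(M(g), 17)**2 = (5/9 + 17)**2 = (158/9)**2 = 24964/81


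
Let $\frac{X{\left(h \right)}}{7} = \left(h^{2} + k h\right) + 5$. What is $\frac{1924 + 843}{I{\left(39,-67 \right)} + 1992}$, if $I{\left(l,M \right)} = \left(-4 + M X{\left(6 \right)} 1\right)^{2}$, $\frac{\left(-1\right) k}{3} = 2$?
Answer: $\frac{2767}{5519793} \approx 0.00050129$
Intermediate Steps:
$k = -6$ ($k = \left(-3\right) 2 = -6$)
$X{\left(h \right)} = 35 - 42 h + 7 h^{2}$ ($X{\left(h \right)} = 7 \left(\left(h^{2} - 6 h\right) + 5\right) = 7 \left(5 + h^{2} - 6 h\right) = 35 - 42 h + 7 h^{2}$)
$I{\left(l,M \right)} = \left(-4 + 35 M\right)^{2}$ ($I{\left(l,M \right)} = \left(-4 + M \left(35 - 252 + 7 \cdot 6^{2}\right) 1\right)^{2} = \left(-4 + M \left(35 - 252 + 7 \cdot 36\right) 1\right)^{2} = \left(-4 + M \left(35 - 252 + 252\right) 1\right)^{2} = \left(-4 + M 35 \cdot 1\right)^{2} = \left(-4 + 35 M 1\right)^{2} = \left(-4 + 35 M\right)^{2}$)
$\frac{1924 + 843}{I{\left(39,-67 \right)} + 1992} = \frac{1924 + 843}{\left(-4 + 35 \left(-67\right)\right)^{2} + 1992} = \frac{2767}{\left(-4 - 2345\right)^{2} + 1992} = \frac{2767}{\left(-2349\right)^{2} + 1992} = \frac{2767}{5517801 + 1992} = \frac{2767}{5519793}$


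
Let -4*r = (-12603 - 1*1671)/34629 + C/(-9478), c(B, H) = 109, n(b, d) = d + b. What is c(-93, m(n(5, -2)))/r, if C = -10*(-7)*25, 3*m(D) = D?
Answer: 3407170396/4664041 ≈ 730.52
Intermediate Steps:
n(b, d) = b + d
m(D) = D/3
C = 1750 (C = 70*25 = 1750)
r = 4664041/31258444 (r = -((-12603 - 1*1671)/34629 + 1750/(-9478))/4 = -((-12603 - 1671)*(1/34629) + 1750*(-1/9478))/4 = -(-14274*1/34629 - 125/677)/4 = -(-4758/11543 - 125/677)/4 = -1/4*(-4664041/7814611) = 4664041/31258444 ≈ 0.14921)
c(-93, m(n(5, -2)))/r = 109/(4664041/31258444) = 109*(31258444/4664041) = 3407170396/4664041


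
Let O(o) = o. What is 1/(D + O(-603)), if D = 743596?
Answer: 1/742993 ≈ 1.3459e-6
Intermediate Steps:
1/(D + O(-603)) = 1/(743596 - 603) = 1/742993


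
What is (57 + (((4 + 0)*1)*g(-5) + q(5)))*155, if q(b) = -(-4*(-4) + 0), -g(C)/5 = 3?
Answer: -2945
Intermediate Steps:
g(C) = -15 (g(C) = -5*3 = -15)
q(b) = -16 (q(b) = -(16 + 0) = -1*16 = -16)
(57 + (((4 + 0)*1)*g(-5) + q(5)))*155 = (57 + (((4 + 0)*1)*(-15) - 16))*155 = (57 + ((4*1)*(-15) - 16))*155 = (57 + (4*(-15) - 16))*155 = (57 + (-60 - 16))*155 = (57 - 76)*155 = -19*155 = -2945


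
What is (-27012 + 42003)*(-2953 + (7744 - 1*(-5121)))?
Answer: 148590792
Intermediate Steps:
(-27012 + 42003)*(-2953 + (7744 - 1*(-5121))) = 14991*(-2953 + (7744 + 5121)) = 14991*(-2953 + 12865) = 14991*9912 = 148590792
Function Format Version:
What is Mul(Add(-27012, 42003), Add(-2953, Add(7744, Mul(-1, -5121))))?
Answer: 148590792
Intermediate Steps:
Mul(Add(-27012, 42003), Add(-2953, Add(7744, Mul(-1, -5121)))) = Mul(14991, Add(-2953, Add(7744, 5121))) = Mul(14991, Add(-2953, 12865)) = Mul(14991, 9912) = 148590792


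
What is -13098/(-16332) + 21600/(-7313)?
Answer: -42830921/19905986 ≈ -2.1517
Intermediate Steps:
-13098/(-16332) + 21600/(-7313) = -13098*(-1/16332) + 21600*(-1/7313) = 2183/2722 - 21600/7313 = -42830921/19905986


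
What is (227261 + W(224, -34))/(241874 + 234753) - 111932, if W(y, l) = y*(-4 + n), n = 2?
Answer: -53349586551/476627 ≈ -1.1193e+5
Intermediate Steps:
W(y, l) = -2*y (W(y, l) = y*(-4 + 2) = y*(-2) = -2*y)
(227261 + W(224, -34))/(241874 + 234753) - 111932 = (227261 - 2*224)/(241874 + 234753) - 111932 = (227261 - 448)/476627 - 111932 = 226813*(1/476627) - 111932 = 226813/476627 - 111932 = -53349586551/476627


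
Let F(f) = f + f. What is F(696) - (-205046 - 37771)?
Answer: 244209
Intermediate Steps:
F(f) = 2*f
F(696) - (-205046 - 37771) = 2*696 - (-205046 - 37771) = 1392 - 1*(-242817) = 1392 + 242817 = 244209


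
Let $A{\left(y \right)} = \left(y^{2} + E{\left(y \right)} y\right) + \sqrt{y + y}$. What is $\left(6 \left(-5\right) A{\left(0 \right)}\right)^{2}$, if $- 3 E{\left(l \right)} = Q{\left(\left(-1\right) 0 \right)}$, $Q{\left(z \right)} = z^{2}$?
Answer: $0$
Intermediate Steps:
$E{\left(l \right)} = 0$ ($E{\left(l \right)} = - \frac{\left(\left(-1\right) 0\right)^{2}}{3} = - \frac{0^{2}}{3} = \left(- \frac{1}{3}\right) 0 = 0$)
$A{\left(y \right)} = y^{2} + \sqrt{2} \sqrt{y}$ ($A{\left(y \right)} = \left(y^{2} + 0 y\right) + \sqrt{y + y} = \left(y^{2} + 0\right) + \sqrt{2 y} = y^{2} + \sqrt{2} \sqrt{y}$)
$\left(6 \left(-5\right) A{\left(0 \right)}\right)^{2} = \left(6 \left(-5\right) \left(0^{2} + \sqrt{2} \sqrt{0}\right)\right)^{2} = \left(- 30 \left(0 + \sqrt{2} \cdot 0\right)\right)^{2} = \left(- 30 \left(0 + 0\right)\right)^{2} = \left(\left(-30\right) 0\right)^{2} = 0^{2} = 0$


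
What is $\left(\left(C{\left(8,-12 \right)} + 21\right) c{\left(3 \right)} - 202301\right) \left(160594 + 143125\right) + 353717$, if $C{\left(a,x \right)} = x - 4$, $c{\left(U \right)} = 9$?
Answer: $-61428636347$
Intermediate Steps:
$C{\left(a,x \right)} = -4 + x$
$\left(\left(C{\left(8,-12 \right)} + 21\right) c{\left(3 \right)} - 202301\right) \left(160594 + 143125\right) + 353717 = \left(\left(\left(-4 - 12\right) + 21\right) 9 - 202301\right) \left(160594 + 143125\right) + 353717 = \left(\left(-16 + 21\right) 9 - 202301\right) 303719 + 353717 = \left(5 \cdot 9 - 202301\right) 303719 + 353717 = \left(45 - 202301\right) 303719 + 353717 = \left(-202256\right) 303719 + 353717 = -61428990064 + 353717 = -61428636347$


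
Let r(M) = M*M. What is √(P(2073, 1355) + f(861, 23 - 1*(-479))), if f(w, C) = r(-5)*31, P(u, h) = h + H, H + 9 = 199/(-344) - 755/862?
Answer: √11648076307790/74132 ≈ 46.039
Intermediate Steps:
H = -1550005/148264 (H = -9 + (199/(-344) - 755/862) = -9 + (199*(-1/344) - 755*1/862) = -9 + (-199/344 - 755/862) = -9 - 215629/148264 = -1550005/148264 ≈ -10.454)
r(M) = M²
P(u, h) = -1550005/148264 + h (P(u, h) = h - 1550005/148264 = -1550005/148264 + h)
f(w, C) = 775 (f(w, C) = (-5)²*31 = 25*31 = 775)
√(P(2073, 1355) + f(861, 23 - 1*(-479))) = √((-1550005/148264 + 1355) + 775) = √(199347715/148264 + 775) = √(314252315/148264) = √11648076307790/74132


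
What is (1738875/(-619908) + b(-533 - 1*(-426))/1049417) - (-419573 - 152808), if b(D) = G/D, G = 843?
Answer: 13280699189765410581/23202664439684 ≈ 5.7238e+5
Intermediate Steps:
b(D) = 843/D
(1738875/(-619908) + b(-533 - 1*(-426))/1049417) - (-419573 - 152808) = (1738875/(-619908) + (843/(-533 - 1*(-426)))/1049417) - (-419573 - 152808) = (1738875*(-1/619908) + (843/(-533 + 426))*(1/1049417)) - 1*(-572381) = (-579625/206636 + (843/(-107))*(1/1049417)) + 572381 = (-579625/206636 + (843*(-1/107))*(1/1049417)) + 572381 = (-579625/206636 - 843/107*1/1049417) + 572381 = (-579625/206636 - 843/112287619) + 572381 = -65084885357023/23202664439684 + 572381 = 13280699189765410581/23202664439684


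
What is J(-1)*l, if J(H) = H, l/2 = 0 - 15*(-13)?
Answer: -390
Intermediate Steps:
l = 390 (l = 2*(0 - 15*(-13)) = 2*(0 + 195) = 2*195 = 390)
J(-1)*l = -1*390 = -390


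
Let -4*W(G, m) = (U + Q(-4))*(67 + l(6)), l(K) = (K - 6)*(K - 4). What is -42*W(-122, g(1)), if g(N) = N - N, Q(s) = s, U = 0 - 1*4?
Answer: -5628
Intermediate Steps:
U = -4 (U = 0 - 4 = -4)
l(K) = (-6 + K)*(-4 + K)
g(N) = 0
W(G, m) = 134 (W(G, m) = -(-4 - 4)*(67 + (24 + 6**2 - 10*6))/4 = -(-2)*(67 + (24 + 36 - 60)) = -(-2)*(67 + 0) = -(-2)*67 = -1/4*(-536) = 134)
-42*W(-122, g(1)) = -42*134 = -5628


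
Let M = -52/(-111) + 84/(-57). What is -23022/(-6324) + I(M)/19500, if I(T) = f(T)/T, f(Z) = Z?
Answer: 37411277/10276500 ≈ 3.6405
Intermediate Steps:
M = -2120/2109 (M = -52*(-1/111) + 84*(-1/57) = 52/111 - 28/19 = -2120/2109 ≈ -1.0052)
I(T) = 1 (I(T) = T/T = 1)
-23022/(-6324) + I(M)/19500 = -23022/(-6324) + 1/19500 = -23022*(-1/6324) + 1*(1/19500) = 3837/1054 + 1/19500 = 37411277/10276500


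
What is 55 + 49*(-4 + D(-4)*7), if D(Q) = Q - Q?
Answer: -141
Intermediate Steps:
D(Q) = 0
55 + 49*(-4 + D(-4)*7) = 55 + 49*(-4 + 0*7) = 55 + 49*(-4 + 0) = 55 + 49*(-4) = 55 - 196 = -141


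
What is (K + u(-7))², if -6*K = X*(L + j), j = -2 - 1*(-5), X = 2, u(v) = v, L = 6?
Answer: 100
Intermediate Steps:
j = 3 (j = -2 + 5 = 3)
K = -3 (K = -(6 + 3)/3 = -9/3 = -⅙*18 = -3)
(K + u(-7))² = (-3 - 7)² = (-10)² = 100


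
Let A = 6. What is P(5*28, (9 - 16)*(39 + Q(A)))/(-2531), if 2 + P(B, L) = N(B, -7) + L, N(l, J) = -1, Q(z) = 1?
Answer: 283/2531 ≈ 0.11181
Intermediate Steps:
P(B, L) = -3 + L (P(B, L) = -2 + (-1 + L) = -3 + L)
P(5*28, (9 - 16)*(39 + Q(A)))/(-2531) = (-3 + (9 - 16)*(39 + 1))/(-2531) = (-3 - 7*40)*(-1/2531) = (-3 - 280)*(-1/2531) = -283*(-1/2531) = 283/2531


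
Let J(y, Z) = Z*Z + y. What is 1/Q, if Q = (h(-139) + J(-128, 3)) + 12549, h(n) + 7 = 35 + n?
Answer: 1/12319 ≈ 8.1175e-5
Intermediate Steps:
J(y, Z) = y + Z² (J(y, Z) = Z² + y = y + Z²)
h(n) = 28 + n (h(n) = -7 + (35 + n) = 28 + n)
Q = 12319 (Q = ((28 - 139) + (-128 + 3²)) + 12549 = (-111 + (-128 + 9)) + 12549 = (-111 - 119) + 12549 = -230 + 12549 = 12319)
1/Q = 1/12319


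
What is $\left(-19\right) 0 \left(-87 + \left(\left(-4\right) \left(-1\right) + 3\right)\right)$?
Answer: $0$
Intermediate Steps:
$\left(-19\right) 0 \left(-87 + \left(\left(-4\right) \left(-1\right) + 3\right)\right) = 0 \left(-87 + \left(4 + 3\right)\right) = 0 \left(-87 + 7\right) = 0 \left(-80\right) = 0$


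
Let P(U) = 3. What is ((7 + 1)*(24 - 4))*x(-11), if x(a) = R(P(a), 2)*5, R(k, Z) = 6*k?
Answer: 14400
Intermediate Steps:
x(a) = 90 (x(a) = (6*3)*5 = 18*5 = 90)
((7 + 1)*(24 - 4))*x(-11) = ((7 + 1)*(24 - 4))*90 = (8*20)*90 = 160*90 = 14400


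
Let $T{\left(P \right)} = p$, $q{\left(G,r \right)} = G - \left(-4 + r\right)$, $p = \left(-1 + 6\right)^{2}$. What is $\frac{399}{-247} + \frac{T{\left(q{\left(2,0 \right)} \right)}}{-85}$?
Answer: $- \frac{422}{221} \approx -1.9095$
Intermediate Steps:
$p = 25$ ($p = 5^{2} = 25$)
$q{\left(G,r \right)} = 4 + G - r$
$T{\left(P \right)} = 25$
$\frac{399}{-247} + \frac{T{\left(q{\left(2,0 \right)} \right)}}{-85} = \frac{399}{-247} + \frac{25}{-85} = 399 \left(- \frac{1}{247}\right) + 25 \left(- \frac{1}{85}\right) = - \frac{21}{13} - \frac{5}{17} = - \frac{422}{221}$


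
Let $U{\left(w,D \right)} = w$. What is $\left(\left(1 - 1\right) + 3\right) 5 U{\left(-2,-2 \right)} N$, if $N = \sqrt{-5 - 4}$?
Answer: $- 90 i \approx - 90.0 i$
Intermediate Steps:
$N = 3 i$ ($N = \sqrt{-9} = 3 i \approx 3.0 i$)
$\left(\left(1 - 1\right) + 3\right) 5 U{\left(-2,-2 \right)} N = \left(\left(1 - 1\right) + 3\right) 5 \left(-2\right) 3 i = \left(0 + 3\right) 5 \left(-2\right) 3 i = 3 \cdot 5 \left(-2\right) 3 i = 15 \left(-2\right) 3 i = - 30 \cdot 3 i = - 90 i$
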